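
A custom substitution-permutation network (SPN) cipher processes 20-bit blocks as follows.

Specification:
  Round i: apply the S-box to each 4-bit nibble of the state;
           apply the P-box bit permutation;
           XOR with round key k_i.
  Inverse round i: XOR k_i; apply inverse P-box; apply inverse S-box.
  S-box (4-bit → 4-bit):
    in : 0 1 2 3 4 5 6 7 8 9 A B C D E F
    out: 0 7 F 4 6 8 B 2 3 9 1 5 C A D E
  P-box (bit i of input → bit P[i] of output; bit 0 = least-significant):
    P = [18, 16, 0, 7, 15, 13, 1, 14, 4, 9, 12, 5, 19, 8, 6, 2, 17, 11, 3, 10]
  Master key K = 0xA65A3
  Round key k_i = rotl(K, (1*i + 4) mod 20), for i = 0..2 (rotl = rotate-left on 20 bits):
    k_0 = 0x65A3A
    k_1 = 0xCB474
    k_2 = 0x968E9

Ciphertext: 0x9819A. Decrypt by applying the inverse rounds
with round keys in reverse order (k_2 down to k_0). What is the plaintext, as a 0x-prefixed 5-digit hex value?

0x3DBF0

s_0 = ciphertext = 0x9819A
s_1 = InvRound(s_0, k_2) = 0x74923
s_2 = InvRound(s_1, k_1) = 0x62B24
s_3 = InvRound(s_2, k_0) = 0x3DBF0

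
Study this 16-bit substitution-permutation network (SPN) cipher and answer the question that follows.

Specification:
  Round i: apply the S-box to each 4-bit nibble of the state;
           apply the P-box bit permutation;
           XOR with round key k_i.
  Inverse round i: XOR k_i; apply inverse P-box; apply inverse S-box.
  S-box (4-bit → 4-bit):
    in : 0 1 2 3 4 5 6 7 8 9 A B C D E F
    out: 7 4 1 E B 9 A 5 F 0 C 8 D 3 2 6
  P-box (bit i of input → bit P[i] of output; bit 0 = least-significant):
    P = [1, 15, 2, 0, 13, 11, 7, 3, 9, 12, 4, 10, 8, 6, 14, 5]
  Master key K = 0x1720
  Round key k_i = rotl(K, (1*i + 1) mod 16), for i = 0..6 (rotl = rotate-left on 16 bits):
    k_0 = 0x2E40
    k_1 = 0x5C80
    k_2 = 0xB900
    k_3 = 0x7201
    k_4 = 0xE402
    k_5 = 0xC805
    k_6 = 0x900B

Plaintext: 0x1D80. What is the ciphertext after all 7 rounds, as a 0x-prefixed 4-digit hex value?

0x23EE

s_0 = plaintext = 0x1D80
s_1 = Round(s_0, k_0) = 0xD4CE
s_2 = Round(s_1, k_1) = 0xEB48
s_3 = Round(s_2, k_2) = 0x154F
s_4 = Round(s_3, k_3) = 0x9C0D
s_5 = Round(s_4, k_4) = 0x4A90
s_6 = Round(s_5, k_5) = 0x4D73
s_7 = Round(s_6, k_6) = 0x23EE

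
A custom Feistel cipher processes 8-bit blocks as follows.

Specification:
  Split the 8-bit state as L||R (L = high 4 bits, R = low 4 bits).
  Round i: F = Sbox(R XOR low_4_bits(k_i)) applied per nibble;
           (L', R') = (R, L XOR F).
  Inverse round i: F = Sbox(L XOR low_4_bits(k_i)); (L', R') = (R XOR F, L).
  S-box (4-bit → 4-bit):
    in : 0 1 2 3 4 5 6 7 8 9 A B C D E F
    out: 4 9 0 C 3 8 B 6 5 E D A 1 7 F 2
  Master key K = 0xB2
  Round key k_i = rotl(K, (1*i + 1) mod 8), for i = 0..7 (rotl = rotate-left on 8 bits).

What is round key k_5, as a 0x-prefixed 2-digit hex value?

K = 0xB2
k_0 = rotl(K, (1*0+1) mod 8) = rotl(K, 1) = 0x65
k_1 = rotl(K, (1*1+1) mod 8) = rotl(K, 2) = 0xCA
k_2 = rotl(K, (1*2+1) mod 8) = rotl(K, 3) = 0x95
k_3 = rotl(K, (1*3+1) mod 8) = rotl(K, 4) = 0x2B
k_4 = rotl(K, (1*4+1) mod 8) = rotl(K, 5) = 0x56
k_5 = rotl(K, (1*5+1) mod 8) = rotl(K, 6) = 0xAC

0xAC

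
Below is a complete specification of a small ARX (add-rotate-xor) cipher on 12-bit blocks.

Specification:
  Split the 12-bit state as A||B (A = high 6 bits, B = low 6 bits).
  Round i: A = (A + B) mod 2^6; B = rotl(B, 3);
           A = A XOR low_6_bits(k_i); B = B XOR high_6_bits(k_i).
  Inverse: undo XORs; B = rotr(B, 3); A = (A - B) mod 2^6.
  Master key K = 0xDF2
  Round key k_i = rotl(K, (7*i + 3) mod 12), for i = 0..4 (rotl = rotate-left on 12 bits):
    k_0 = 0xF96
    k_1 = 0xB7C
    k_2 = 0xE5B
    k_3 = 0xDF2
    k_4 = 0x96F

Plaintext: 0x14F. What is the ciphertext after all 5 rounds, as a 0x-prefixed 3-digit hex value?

0xB08

s_0 = plaintext = 0x14F
s_1 = Round(s_0, k_0) = 0x087
s_2 = Round(s_1, k_1) = 0xD55
s_3 = Round(s_2, k_2) = 0x453
s_4 = Round(s_3, k_3) = 0x5AD
s_5 = Round(s_4, k_4) = 0xB08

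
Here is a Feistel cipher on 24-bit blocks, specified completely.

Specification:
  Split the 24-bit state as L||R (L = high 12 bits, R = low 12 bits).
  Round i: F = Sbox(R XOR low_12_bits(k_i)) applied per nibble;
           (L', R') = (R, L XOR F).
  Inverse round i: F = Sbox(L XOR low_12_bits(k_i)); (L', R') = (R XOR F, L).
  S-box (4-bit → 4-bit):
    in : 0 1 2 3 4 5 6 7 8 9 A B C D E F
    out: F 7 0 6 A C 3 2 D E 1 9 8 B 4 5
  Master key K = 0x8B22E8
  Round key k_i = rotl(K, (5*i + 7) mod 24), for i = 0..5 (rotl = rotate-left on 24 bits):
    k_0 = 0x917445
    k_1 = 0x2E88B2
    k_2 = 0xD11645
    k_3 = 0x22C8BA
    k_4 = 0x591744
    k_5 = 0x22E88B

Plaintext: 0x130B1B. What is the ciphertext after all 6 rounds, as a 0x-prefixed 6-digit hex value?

s_0 = plaintext = 0x130B1B
s_1 = Round(s_0, k_0) = 0xB1B4F4
s_2 = Round(s_1, k_1) = 0x4F43B8
s_3 = Round(s_2, k_2) = 0x3B88AF
s_4 = Round(s_3, k_3) = 0x8AFCC4
s_5 = Round(s_4, k_4) = 0xCC4170
s_6 = Round(s_5, k_5) = 0x17029D

0x17029D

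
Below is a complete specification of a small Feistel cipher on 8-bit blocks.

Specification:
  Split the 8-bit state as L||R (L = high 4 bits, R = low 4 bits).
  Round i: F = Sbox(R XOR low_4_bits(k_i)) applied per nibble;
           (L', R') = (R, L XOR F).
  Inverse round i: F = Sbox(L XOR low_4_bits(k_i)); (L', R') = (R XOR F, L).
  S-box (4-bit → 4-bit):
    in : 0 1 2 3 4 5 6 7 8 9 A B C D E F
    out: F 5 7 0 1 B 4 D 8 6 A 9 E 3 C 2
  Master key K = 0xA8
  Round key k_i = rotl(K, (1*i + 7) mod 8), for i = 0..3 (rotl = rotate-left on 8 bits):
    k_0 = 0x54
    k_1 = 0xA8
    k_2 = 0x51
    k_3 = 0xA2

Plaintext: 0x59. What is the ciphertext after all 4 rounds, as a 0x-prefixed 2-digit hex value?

0x7E

s_0 = plaintext = 0x59
s_1 = Round(s_0, k_0) = 0x96
s_2 = Round(s_1, k_1) = 0x65
s_3 = Round(s_2, k_2) = 0x57
s_4 = Round(s_3, k_3) = 0x7E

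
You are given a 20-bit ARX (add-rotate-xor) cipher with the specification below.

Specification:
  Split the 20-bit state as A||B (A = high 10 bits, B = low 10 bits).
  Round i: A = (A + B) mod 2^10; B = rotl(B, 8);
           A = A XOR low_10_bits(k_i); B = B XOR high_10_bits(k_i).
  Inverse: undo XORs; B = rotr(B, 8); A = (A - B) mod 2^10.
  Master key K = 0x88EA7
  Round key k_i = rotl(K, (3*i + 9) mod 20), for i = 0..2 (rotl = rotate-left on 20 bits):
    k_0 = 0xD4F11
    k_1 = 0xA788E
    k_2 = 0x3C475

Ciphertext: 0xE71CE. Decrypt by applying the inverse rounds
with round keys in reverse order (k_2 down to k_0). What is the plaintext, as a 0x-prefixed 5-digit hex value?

s_0 = ciphertext = 0xE71CE
s_1 = InvRound(s_0, k_2) = 0xBB0FD
s_2 = InvRound(s_1, k_1) = 0x3518E
s_3 = InvRound(s_2, k_0) = 0x13F76

0x13F76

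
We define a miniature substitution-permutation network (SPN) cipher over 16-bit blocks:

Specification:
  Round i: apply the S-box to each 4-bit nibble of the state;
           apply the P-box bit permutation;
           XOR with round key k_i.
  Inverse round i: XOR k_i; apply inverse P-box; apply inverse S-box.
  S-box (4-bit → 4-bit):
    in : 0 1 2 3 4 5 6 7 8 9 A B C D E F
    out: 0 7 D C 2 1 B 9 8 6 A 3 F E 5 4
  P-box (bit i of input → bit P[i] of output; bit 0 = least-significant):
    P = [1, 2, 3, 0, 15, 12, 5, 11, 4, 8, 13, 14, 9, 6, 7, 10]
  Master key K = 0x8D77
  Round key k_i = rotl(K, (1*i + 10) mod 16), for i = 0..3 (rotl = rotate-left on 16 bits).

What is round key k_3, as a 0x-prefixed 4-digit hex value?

K = 0x8D77
k_0 = rotl(K, (1*0+10) mod 16) = rotl(K, 10) = 0xDE35
k_1 = rotl(K, (1*1+10) mod 16) = rotl(K, 11) = 0xBC6B
k_2 = rotl(K, (1*2+10) mod 16) = rotl(K, 12) = 0x78D7
k_3 = rotl(K, (1*3+10) mod 16) = rotl(K, 13) = 0xF1AE

0xF1AE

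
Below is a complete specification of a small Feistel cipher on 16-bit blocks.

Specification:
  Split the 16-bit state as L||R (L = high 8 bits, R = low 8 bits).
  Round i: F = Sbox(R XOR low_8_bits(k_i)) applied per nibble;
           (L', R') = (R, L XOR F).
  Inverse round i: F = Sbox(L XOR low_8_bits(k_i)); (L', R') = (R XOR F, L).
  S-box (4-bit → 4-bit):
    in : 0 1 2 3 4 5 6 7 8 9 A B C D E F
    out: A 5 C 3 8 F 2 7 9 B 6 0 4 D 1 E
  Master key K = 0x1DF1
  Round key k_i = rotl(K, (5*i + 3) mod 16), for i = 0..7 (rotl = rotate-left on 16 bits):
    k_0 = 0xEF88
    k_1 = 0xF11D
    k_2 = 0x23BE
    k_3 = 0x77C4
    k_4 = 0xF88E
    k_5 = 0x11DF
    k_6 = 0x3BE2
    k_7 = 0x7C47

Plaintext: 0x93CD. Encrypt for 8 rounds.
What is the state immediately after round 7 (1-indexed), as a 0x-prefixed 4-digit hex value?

0x7EF0

s_0 = plaintext = 0x93CD
s_1 = Round(s_0, k_0) = 0xCD1C
s_2 = Round(s_1, k_1) = 0x1C68
s_3 = Round(s_2, k_2) = 0x68CE
s_4 = Round(s_3, k_3) = 0xCECE
s_5 = Round(s_4, k_4) = 0xCE44
s_6 = Round(s_5, k_5) = 0x447E
s_7 = Round(s_6, k_6) = 0x7EF0
s_8 = Round(s_7, k_7) = 0xF079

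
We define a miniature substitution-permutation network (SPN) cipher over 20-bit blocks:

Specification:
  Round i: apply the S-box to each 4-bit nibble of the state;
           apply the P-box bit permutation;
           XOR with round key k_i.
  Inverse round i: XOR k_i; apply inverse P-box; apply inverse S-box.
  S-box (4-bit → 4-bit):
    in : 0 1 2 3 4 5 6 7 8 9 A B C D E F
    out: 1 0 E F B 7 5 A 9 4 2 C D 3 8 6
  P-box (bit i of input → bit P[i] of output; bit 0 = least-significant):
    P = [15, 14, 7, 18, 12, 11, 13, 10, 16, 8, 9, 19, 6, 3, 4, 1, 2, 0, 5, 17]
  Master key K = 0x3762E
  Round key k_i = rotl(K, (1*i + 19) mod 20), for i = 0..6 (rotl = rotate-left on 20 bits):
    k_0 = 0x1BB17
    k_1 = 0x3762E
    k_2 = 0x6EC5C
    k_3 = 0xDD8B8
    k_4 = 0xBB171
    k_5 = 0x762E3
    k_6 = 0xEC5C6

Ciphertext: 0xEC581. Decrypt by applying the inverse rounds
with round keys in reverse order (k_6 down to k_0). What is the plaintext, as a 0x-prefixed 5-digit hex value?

0xFD702

s_0 = ciphertext = 0xEC581
s_1 = InvRound(s_0, k_6) = 0xD8111
s_2 = InvRound(s_1, k_5) = 0xBC295
s_3 = InvRound(s_2, k_4) = 0x60F6F
s_4 = InvRound(s_3, k_3) = 0x4C385
s_5 = InvRound(s_4, k_2) = 0x75F29
s_6 = InvRound(s_5, k_1) = 0xDEAFE
s_7 = InvRound(s_6, k_0) = 0xFD702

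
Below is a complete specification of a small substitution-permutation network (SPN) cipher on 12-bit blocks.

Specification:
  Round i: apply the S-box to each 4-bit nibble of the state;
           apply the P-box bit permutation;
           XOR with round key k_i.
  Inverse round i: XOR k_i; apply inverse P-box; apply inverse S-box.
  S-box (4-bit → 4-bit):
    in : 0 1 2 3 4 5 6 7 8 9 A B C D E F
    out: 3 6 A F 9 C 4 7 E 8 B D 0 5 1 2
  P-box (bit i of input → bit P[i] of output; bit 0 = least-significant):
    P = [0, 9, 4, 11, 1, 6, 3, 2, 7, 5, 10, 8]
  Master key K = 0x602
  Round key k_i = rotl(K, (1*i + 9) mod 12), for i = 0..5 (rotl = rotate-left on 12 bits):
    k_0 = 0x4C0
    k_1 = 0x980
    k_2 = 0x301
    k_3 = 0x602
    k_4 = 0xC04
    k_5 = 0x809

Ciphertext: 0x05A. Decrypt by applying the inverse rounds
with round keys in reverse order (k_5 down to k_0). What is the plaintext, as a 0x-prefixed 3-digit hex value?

s_0 = ciphertext = 0x05A
s_1 = InvRound(s_0, k_5) = 0xC0B
s_2 = InvRound(s_1, k_4) = 0xCBE
s_3 = InvRound(s_2, k_3) = 0x058
s_4 = InvRound(s_3, k_2) = 0x917
s_5 = InvRound(s_4, k_1) = 0xE4D
s_6 = InvRound(s_5, k_0) = 0xE5A

0xE5A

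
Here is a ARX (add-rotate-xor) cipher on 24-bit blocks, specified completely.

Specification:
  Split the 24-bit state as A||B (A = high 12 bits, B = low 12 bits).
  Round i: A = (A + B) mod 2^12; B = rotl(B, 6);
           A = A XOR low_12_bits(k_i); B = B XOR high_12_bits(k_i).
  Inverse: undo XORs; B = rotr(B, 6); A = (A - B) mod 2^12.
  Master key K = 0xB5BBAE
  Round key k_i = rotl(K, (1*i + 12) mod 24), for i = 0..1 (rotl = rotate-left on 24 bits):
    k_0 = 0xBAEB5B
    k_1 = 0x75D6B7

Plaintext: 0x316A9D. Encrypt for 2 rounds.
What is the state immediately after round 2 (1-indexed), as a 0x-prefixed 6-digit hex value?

0x51B66E

s_0 = plaintext = 0x316A9D
s_1 = Round(s_0, k_0) = 0x6E8CC4
s_2 = Round(s_1, k_1) = 0x51B66E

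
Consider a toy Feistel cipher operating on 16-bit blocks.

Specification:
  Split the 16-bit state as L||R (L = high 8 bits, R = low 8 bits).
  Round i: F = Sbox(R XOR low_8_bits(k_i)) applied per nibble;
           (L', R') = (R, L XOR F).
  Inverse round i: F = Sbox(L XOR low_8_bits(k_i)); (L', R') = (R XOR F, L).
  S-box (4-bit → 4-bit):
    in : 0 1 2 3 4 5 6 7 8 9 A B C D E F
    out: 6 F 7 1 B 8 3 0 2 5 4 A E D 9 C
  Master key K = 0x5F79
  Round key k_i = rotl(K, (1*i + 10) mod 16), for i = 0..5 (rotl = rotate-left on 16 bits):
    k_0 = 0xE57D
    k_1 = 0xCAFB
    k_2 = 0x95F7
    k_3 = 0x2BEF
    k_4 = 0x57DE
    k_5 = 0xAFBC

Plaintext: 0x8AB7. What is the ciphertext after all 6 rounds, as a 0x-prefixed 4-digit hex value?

s_0 = plaintext = 0x8AB7
s_1 = Round(s_0, k_0) = 0xB76E
s_2 = Round(s_1, k_1) = 0x6EEF
s_3 = Round(s_2, k_2) = 0xEF9C
s_4 = Round(s_3, k_3) = 0x9CEE
s_5 = Round(s_4, k_4) = 0xEE8A
s_6 = Round(s_5, k_5) = 0x8AFD

0x8AFD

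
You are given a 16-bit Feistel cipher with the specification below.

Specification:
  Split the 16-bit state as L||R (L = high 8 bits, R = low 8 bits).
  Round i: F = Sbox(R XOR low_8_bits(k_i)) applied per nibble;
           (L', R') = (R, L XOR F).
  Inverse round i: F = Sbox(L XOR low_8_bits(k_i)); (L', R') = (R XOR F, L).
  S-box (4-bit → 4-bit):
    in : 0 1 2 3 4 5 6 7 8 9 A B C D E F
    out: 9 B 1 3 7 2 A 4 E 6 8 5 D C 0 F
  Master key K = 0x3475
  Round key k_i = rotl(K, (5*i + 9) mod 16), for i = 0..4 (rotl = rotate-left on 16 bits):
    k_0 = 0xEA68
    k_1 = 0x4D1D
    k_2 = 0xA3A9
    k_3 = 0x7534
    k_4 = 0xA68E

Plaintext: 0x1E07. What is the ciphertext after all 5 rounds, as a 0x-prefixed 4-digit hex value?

s_0 = plaintext = 0x1E07
s_1 = Round(s_0, k_0) = 0x07B1
s_2 = Round(s_1, k_1) = 0xB18A
s_3 = Round(s_2, k_2) = 0x8AA2
s_4 = Round(s_3, k_3) = 0xA2E0
s_5 = Round(s_4, k_4) = 0xE002

0xE002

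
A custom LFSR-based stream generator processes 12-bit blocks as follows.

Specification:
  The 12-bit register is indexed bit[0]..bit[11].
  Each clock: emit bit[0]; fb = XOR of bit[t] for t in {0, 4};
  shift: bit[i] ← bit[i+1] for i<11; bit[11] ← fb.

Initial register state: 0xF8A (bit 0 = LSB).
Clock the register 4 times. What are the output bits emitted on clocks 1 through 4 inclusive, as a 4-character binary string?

0101

reg_0 = 0xF8A
clock 1: out=0, reg = 0x7C5
clock 2: out=1, reg = 0xBE2
clock 3: out=0, reg = 0x5F1
clock 4: out=1, reg = 0x2F8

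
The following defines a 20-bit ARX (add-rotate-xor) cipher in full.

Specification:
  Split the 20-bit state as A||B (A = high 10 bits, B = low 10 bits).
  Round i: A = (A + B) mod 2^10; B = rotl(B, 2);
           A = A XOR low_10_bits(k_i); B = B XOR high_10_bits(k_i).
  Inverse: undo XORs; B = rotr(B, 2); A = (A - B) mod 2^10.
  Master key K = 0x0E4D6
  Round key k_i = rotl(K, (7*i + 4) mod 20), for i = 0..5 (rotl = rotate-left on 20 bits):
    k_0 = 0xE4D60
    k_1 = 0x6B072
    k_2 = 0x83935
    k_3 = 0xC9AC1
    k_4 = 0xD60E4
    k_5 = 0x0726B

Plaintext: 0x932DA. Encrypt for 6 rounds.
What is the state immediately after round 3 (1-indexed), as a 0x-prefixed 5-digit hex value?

s_0 = plaintext = 0x932DA
s_1 = Round(s_0, k_0) = 0x118F9
s_2 = Round(s_1, k_1) = 0x53648
s_3 = Round(s_2, k_2) = 0xA832C
s_4 = Round(s_3, k_3) = 0xC3795
s_5 = Round(s_4, k_4) = 0x9190F
s_6 = Round(s_5, k_5) = 0x4F821

0xA832C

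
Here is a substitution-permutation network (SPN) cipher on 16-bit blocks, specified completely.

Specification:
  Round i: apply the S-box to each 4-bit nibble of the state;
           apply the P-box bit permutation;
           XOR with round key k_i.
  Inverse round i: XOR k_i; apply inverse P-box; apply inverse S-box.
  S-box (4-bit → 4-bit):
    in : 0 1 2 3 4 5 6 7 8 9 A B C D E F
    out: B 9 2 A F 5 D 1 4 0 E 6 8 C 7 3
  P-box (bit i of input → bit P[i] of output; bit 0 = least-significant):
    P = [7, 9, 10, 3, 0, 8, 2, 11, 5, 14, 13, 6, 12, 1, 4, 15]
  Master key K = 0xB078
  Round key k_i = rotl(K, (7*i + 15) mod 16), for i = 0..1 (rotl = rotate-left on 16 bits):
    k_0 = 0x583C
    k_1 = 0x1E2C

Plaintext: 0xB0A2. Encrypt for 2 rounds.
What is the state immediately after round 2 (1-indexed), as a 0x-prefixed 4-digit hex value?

s_0 = plaintext = 0xB0A2
s_1 = Round(s_0, k_0) = 0x134A
s_2 = Round(s_1, k_1) = 0xC161

0xC161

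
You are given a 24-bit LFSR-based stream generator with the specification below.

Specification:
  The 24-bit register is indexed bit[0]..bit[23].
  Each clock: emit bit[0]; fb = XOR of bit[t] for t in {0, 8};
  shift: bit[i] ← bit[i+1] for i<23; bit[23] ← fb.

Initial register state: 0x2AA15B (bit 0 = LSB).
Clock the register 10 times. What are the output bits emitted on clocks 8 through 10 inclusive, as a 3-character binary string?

reg_0 = 0x2AA15B
clock 1: out=1, reg = 0x1550AD
clock 2: out=1, reg = 0x8AA856
clock 3: out=0, reg = 0x45542B
clock 4: out=1, reg = 0xA2AA15
clock 5: out=1, reg = 0xD1550A
clock 6: out=0, reg = 0xE8AA85
clock 7: out=1, reg = 0xF45542
clock 8: out=0, reg = 0xFA2AA1
clock 9: out=1, reg = 0xFD1550
clock 10: out=0, reg = 0xFE8AA8

010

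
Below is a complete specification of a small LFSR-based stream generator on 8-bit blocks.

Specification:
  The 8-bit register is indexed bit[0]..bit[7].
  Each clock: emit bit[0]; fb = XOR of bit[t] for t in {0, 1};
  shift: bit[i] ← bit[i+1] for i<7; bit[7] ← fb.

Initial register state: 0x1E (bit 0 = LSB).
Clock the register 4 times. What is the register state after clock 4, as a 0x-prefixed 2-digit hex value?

reg_0 = 0x1E
clock 1: out=0, reg = 0x8F
clock 2: out=1, reg = 0x47
clock 3: out=1, reg = 0x23
clock 4: out=1, reg = 0x11

0x11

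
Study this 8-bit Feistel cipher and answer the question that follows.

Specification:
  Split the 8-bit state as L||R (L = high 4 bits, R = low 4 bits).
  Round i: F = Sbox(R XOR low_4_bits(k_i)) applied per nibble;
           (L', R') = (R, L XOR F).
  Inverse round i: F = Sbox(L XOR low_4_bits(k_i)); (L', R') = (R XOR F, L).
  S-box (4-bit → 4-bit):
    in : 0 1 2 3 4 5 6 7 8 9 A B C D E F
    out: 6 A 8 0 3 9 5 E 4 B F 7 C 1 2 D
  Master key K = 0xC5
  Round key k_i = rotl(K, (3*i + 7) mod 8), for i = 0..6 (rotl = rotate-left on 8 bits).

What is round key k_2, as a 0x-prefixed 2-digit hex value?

K = 0xC5
k_0 = rotl(K, (3*0+7) mod 8) = rotl(K, 7) = 0xE2
k_1 = rotl(K, (3*1+7) mod 8) = rotl(K, 2) = 0x17
k_2 = rotl(K, (3*2+7) mod 8) = rotl(K, 5) = 0xB8

0xB8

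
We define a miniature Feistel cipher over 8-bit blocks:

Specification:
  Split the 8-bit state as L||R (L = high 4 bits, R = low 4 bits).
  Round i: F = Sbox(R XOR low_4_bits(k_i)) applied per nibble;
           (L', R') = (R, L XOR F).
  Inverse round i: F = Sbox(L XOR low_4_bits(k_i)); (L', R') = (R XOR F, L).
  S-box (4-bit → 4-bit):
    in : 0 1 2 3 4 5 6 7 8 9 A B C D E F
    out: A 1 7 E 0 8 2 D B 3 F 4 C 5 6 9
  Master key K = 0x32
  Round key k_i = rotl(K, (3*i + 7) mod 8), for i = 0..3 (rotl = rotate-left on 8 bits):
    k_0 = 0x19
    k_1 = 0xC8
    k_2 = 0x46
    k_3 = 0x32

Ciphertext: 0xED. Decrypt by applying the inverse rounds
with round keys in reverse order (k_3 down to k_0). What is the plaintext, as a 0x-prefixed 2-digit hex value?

s_0 = ciphertext = 0xED
s_1 = InvRound(s_0, k_3) = 0x1E
s_2 = InvRound(s_1, k_2) = 0x31
s_3 = InvRound(s_2, k_1) = 0x53
s_4 = InvRound(s_3, k_0) = 0xF5

0xF5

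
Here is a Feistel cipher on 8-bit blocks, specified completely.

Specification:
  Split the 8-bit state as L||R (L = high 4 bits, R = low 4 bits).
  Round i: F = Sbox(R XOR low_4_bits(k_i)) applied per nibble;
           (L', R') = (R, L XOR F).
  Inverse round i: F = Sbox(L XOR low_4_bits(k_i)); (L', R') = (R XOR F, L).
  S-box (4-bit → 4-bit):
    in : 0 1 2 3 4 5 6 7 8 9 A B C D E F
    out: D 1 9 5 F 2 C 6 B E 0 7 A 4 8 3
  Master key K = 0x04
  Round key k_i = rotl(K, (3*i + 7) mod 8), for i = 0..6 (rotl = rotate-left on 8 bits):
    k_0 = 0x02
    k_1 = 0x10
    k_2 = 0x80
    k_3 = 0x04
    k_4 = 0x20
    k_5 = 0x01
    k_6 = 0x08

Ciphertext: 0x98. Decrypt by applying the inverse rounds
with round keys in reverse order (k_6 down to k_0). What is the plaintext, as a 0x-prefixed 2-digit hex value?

s_0 = ciphertext = 0x98
s_1 = InvRound(s_0, k_6) = 0x99
s_2 = InvRound(s_1, k_5) = 0x29
s_3 = InvRound(s_2, k_4) = 0x02
s_4 = InvRound(s_3, k_3) = 0xD0
s_5 = InvRound(s_4, k_2) = 0x4D
s_6 = InvRound(s_5, k_1) = 0x24
s_7 = InvRound(s_6, k_0) = 0x92

0x92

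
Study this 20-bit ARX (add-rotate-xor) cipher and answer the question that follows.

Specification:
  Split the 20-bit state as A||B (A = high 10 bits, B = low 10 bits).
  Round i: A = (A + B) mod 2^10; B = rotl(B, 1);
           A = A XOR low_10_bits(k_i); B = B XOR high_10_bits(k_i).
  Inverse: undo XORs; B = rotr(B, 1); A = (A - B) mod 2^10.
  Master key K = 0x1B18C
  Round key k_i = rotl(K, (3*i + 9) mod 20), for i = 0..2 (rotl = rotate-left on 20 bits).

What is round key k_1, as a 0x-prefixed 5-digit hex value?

0x8C1B1

K = 0x1B18C
k_0 = rotl(K, (3*0+9) mod 20) = rotl(K, 9) = 0x31836
k_1 = rotl(K, (3*1+9) mod 20) = rotl(K, 12) = 0x8C1B1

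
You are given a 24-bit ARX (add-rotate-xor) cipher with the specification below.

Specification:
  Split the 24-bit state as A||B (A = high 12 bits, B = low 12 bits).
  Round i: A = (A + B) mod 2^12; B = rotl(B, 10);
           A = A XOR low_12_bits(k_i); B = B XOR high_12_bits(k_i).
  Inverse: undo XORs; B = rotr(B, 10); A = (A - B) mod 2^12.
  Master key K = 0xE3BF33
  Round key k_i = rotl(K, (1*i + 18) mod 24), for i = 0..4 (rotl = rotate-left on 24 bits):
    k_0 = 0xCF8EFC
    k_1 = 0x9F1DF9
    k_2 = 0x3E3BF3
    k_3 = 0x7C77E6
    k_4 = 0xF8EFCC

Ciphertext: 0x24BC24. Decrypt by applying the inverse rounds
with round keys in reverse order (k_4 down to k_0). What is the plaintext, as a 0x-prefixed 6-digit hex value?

s_0 = ciphertext = 0x24BC24
s_1 = InvRound(s_0, k_4) = 0xEDFEA8
s_2 = InvRound(s_1, k_3) = 0x37B5BE
s_3 = InvRound(s_2, k_2) = 0xF13975
s_4 = InvRound(s_3, k_1) = 0x0DA210
s_5 = InvRound(s_4, k_0) = 0x283BA3

0x283BA3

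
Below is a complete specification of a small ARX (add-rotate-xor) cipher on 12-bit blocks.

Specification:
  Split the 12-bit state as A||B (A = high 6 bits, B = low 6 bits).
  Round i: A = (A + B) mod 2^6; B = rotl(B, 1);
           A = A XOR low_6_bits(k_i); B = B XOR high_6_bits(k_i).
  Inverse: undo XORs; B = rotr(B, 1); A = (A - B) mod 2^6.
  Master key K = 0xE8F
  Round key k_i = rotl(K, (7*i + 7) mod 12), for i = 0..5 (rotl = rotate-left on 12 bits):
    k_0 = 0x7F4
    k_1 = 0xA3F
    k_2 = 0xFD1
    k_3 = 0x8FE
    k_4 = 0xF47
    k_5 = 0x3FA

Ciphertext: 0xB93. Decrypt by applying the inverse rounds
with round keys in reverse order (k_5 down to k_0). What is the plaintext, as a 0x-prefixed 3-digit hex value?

0xA73

s_0 = ciphertext = 0xB93
s_1 = InvRound(s_0, k_5) = 0x18E
s_2 = InvRound(s_1, k_4) = 0x239
s_3 = InvRound(s_2, k_3) = 0xA4D
s_4 = InvRound(s_3, k_2) = 0x7D9
s_5 = InvRound(s_4, k_1) = 0xA38
s_6 = InvRound(s_5, k_0) = 0xA73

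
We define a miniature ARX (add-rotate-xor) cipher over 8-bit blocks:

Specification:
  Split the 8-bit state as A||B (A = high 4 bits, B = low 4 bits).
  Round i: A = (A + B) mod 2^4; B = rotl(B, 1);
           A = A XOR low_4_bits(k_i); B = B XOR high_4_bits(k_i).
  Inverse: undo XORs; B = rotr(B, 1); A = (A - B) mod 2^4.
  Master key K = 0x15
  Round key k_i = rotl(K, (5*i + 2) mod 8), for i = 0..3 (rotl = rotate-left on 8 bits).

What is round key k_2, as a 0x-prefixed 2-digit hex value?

0x51

K = 0x15
k_0 = rotl(K, (5*0+2) mod 8) = rotl(K, 2) = 0x54
k_1 = rotl(K, (5*1+2) mod 8) = rotl(K, 7) = 0x8A
k_2 = rotl(K, (5*2+2) mod 8) = rotl(K, 4) = 0x51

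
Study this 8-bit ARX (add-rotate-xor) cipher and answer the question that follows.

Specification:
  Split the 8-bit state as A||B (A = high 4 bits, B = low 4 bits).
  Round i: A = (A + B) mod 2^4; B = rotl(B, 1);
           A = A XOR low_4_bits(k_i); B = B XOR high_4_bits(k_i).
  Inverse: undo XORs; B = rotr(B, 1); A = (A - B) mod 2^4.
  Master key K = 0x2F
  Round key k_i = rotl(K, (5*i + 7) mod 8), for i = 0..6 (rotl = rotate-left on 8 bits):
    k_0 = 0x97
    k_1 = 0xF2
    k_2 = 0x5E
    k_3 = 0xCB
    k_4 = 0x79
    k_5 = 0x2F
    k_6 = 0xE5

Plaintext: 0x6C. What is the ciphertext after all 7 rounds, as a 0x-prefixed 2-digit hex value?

s_0 = plaintext = 0x6C
s_1 = Round(s_0, k_0) = 0x50
s_2 = Round(s_1, k_1) = 0x7F
s_3 = Round(s_2, k_2) = 0x8A
s_4 = Round(s_3, k_3) = 0x99
s_5 = Round(s_4, k_4) = 0xB4
s_6 = Round(s_5, k_5) = 0x0A
s_7 = Round(s_6, k_6) = 0xFB

0xFB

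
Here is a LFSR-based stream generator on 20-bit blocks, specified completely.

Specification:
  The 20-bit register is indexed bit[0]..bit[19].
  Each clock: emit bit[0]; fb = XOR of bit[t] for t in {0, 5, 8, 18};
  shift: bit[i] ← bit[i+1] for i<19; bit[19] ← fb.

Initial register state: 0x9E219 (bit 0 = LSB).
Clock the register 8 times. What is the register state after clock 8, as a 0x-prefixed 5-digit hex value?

0x9D9E2

reg_0 = 0x9E219
clock 1: out=1, reg = 0xCF10C
clock 2: out=0, reg = 0x67886
clock 3: out=0, reg = 0xB3C43
clock 4: out=1, reg = 0xD9E21
clock 5: out=1, reg = 0xECF10
clock 6: out=0, reg = 0x76788
clock 7: out=0, reg = 0x3B3C4
clock 8: out=0, reg = 0x9D9E2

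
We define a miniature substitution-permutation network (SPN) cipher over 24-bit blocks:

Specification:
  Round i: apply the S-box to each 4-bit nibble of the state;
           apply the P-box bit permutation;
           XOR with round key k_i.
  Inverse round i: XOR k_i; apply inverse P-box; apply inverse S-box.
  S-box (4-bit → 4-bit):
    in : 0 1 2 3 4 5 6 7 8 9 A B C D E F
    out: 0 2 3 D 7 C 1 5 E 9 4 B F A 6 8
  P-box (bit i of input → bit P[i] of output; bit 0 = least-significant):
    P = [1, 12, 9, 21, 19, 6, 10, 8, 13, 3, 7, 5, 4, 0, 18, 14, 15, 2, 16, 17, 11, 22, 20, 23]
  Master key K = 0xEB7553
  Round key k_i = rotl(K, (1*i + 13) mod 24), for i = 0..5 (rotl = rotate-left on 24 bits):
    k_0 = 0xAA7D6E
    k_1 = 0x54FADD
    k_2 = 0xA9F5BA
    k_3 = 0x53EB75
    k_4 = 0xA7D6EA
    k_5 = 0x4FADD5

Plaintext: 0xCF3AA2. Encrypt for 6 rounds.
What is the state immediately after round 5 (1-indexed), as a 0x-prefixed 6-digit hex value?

s_0 = plaintext = 0xCF3AA2
s_1 = Round(s_0, k_0) = 0x7C21FC
s_2 = Round(s_1, k_1) = 0x6761C2
s_3 = Round(s_2, k_2) = 0xA068E0
s_4 = Round(s_3, k_3) = 0x43EF8D
s_5 = Round(s_4, k_4) = 0xD04B8B
s_6 = Round(s_5, k_5) = 0xAB98AE

0xD04B8B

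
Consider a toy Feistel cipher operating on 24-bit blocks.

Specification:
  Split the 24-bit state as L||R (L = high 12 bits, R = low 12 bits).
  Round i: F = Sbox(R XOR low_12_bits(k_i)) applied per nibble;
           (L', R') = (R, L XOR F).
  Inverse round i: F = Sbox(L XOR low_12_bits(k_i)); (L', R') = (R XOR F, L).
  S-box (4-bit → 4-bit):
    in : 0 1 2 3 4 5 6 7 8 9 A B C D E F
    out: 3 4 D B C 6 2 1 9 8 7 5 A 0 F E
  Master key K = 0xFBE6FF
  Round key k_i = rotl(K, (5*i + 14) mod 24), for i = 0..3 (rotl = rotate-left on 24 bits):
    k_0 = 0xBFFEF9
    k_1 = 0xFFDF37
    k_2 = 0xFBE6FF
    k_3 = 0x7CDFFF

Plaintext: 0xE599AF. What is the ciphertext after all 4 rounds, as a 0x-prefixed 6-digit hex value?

0x51CD6E

s_0 = plaintext = 0xE599AF
s_1 = Round(s_0, k_0) = 0x9AFF3B
s_2 = Round(s_1, k_1) = 0xF3BA95
s_3 = Round(s_2, k_2) = 0xA9551C
s_4 = Round(s_3, k_3) = 0x51CD6E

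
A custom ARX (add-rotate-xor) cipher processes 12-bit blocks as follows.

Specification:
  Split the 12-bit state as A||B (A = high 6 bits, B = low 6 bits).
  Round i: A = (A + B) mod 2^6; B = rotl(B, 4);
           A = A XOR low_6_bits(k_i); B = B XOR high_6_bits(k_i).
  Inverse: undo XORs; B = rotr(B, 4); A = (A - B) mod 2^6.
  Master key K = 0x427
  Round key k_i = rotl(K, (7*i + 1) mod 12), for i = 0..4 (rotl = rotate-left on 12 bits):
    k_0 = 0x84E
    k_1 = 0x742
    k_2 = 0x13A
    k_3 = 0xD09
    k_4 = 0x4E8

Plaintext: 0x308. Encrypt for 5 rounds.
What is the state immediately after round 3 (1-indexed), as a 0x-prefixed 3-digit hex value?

s_0 = plaintext = 0x308
s_1 = Round(s_0, k_0) = 0x6A3
s_2 = Round(s_1, k_1) = 0xFE5
s_3 = Round(s_2, k_2) = 0x79D
s_4 = Round(s_3, k_3) = 0xCA3
s_5 = Round(s_4, k_4) = 0xF6B

0x79D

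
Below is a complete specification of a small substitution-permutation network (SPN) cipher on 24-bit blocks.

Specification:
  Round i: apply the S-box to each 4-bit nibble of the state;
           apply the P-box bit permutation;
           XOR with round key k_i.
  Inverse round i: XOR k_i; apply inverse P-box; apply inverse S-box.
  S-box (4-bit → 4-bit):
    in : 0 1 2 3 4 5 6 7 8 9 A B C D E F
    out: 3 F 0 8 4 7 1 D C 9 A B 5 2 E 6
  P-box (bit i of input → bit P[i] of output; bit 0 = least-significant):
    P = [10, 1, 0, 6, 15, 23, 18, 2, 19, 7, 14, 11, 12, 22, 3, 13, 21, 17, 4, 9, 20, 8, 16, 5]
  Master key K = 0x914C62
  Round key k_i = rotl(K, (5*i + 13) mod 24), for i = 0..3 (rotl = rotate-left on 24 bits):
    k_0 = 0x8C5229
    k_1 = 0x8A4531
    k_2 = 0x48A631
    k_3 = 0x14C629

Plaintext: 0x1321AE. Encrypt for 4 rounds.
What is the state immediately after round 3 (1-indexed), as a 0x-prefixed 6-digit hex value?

s_0 = plaintext = 0x1321AE
s_1 = Round(s_0, k_0) = 0x1519CE
s_2 = Round(s_1, k_1) = 0xF5FC4A
s_3 = Round(s_2, k_2) = 0x27E76B
s_4 = Round(s_3, k_3) = 0x7C2873

0x27E76B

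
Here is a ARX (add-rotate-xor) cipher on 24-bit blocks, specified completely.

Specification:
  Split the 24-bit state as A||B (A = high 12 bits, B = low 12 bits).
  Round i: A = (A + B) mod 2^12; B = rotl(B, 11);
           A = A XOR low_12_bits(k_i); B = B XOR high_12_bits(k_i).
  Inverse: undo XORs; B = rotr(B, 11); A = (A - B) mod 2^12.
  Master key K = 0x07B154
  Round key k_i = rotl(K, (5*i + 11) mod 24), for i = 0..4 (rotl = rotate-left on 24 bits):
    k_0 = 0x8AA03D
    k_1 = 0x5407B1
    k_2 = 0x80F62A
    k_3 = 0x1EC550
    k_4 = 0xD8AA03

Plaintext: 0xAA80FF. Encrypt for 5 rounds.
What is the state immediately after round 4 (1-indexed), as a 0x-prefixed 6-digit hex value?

0x8EC6A1

s_0 = plaintext = 0xAA80FF
s_1 = Round(s_0, k_0) = 0xB9A0D5
s_2 = Round(s_1, k_1) = 0xBDED2A
s_3 = Round(s_2, k_2) = 0xF22E9A
s_4 = Round(s_3, k_3) = 0x8EC6A1
s_5 = Round(s_4, k_4) = 0x58E6DA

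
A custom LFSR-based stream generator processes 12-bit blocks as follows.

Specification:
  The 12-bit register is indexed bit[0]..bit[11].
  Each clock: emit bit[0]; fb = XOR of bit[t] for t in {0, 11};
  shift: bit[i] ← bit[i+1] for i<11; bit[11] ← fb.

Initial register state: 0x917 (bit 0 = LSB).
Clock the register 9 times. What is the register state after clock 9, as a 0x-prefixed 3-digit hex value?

0x794

reg_0 = 0x917
clock 1: out=1, reg = 0x48B
clock 2: out=1, reg = 0xA45
clock 3: out=1, reg = 0x522
clock 4: out=0, reg = 0x291
clock 5: out=1, reg = 0x948
clock 6: out=0, reg = 0xCA4
clock 7: out=0, reg = 0xE52
clock 8: out=0, reg = 0xF29
clock 9: out=1, reg = 0x794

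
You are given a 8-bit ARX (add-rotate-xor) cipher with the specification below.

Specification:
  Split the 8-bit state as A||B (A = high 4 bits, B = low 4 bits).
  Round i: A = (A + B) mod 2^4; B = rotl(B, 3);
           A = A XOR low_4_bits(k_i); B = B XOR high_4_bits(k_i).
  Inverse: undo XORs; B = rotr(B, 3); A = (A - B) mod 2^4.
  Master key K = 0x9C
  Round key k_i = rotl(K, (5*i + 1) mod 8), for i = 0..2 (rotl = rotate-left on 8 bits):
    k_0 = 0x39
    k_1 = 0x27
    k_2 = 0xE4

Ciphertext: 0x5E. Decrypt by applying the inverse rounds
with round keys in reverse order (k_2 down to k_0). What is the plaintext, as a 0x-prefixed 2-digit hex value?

0xDE

s_0 = ciphertext = 0x5E
s_1 = InvRound(s_0, k_2) = 0x10
s_2 = InvRound(s_1, k_1) = 0x24
s_3 = InvRound(s_2, k_0) = 0xDE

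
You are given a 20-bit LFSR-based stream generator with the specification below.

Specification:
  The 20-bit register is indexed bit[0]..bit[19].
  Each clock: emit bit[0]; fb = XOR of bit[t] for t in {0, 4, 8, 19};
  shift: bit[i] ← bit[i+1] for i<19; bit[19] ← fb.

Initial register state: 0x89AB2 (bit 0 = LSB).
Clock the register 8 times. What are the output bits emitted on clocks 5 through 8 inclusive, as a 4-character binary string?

1101

reg_0 = 0x89AB2
clock 1: out=0, reg = 0x44D59
clock 2: out=1, reg = 0xA26AC
clock 3: out=0, reg = 0xD1356
clock 4: out=0, reg = 0xE89AB
clock 5: out=1, reg = 0xF44D5
clock 6: out=1, reg = 0xFA26A
clock 7: out=0, reg = 0xFD135
clock 8: out=1, reg = 0x7E89A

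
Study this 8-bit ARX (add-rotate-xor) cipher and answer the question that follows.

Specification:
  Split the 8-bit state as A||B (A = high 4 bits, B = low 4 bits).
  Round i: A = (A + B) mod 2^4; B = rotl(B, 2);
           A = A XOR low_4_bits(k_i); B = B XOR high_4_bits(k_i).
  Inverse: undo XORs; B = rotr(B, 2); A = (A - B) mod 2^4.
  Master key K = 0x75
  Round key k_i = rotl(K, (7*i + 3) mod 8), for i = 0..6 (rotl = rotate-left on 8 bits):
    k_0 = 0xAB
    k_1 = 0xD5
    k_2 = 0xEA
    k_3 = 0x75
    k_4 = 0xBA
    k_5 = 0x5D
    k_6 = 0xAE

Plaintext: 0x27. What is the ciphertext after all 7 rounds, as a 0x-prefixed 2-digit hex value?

0x77

s_0 = plaintext = 0x27
s_1 = Round(s_0, k_0) = 0x27
s_2 = Round(s_1, k_1) = 0xC0
s_3 = Round(s_2, k_2) = 0x6E
s_4 = Round(s_3, k_3) = 0x1C
s_5 = Round(s_4, k_4) = 0x78
s_6 = Round(s_5, k_5) = 0x27
s_7 = Round(s_6, k_6) = 0x77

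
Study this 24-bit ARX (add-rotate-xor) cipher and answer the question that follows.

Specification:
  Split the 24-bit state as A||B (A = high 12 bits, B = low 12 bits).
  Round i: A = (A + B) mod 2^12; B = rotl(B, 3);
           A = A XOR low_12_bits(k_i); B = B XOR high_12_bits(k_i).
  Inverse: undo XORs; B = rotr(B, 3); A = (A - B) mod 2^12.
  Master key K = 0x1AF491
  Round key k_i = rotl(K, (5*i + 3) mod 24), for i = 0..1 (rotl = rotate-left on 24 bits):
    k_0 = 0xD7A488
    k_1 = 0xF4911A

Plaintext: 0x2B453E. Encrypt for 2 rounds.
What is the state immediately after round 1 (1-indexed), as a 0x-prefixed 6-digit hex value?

0x37A488

s_0 = plaintext = 0x2B453E
s_1 = Round(s_0, k_0) = 0x37A488
s_2 = Round(s_1, k_1) = 0x918B0B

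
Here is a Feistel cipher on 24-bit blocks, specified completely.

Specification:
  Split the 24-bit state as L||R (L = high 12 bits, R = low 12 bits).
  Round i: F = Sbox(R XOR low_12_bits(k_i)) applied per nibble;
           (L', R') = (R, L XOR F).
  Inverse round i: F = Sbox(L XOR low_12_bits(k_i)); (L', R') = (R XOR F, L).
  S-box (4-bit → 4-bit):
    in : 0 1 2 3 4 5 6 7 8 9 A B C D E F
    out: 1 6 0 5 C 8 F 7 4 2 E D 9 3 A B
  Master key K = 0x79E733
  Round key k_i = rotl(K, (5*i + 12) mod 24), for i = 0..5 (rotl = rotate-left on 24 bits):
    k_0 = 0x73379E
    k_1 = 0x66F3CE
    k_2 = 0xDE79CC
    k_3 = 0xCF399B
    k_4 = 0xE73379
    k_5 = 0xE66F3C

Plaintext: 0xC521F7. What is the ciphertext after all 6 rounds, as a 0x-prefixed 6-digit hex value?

0x6116ED

s_0 = plaintext = 0xC521F7
s_1 = Round(s_0, k_0) = 0x1F73A0
s_2 = Round(s_1, k_1) = 0x3A000D
s_3 = Round(s_2, k_2) = 0x00D136
s_4 = Round(s_3, k_3) = 0x1364EE
s_5 = Round(s_4, k_4) = 0x4EE611
s_6 = Round(s_5, k_5) = 0x6116ED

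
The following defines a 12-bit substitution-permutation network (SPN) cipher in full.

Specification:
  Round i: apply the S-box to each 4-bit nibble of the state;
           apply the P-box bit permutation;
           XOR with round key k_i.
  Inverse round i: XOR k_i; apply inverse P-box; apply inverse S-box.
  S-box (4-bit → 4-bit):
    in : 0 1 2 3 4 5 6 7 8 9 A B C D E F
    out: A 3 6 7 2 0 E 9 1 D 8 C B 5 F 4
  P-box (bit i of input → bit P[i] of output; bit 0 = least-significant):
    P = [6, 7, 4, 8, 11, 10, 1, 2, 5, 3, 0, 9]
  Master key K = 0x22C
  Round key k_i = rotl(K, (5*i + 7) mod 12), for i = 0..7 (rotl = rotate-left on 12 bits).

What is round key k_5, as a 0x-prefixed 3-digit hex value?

K = 0x22C
k_0 = rotl(K, (5*0+7) mod 12) = rotl(K, 7) = 0x611
k_1 = rotl(K, (5*1+7) mod 12) = rotl(K, 0) = 0x22C
k_2 = rotl(K, (5*2+7) mod 12) = rotl(K, 5) = 0x584
k_3 = rotl(K, (5*3+7) mod 12) = rotl(K, 10) = 0x08B
k_4 = rotl(K, (5*4+7) mod 12) = rotl(K, 3) = 0x161
k_5 = rotl(K, (5*5+7) mod 12) = rotl(K, 8) = 0xC22

0xC22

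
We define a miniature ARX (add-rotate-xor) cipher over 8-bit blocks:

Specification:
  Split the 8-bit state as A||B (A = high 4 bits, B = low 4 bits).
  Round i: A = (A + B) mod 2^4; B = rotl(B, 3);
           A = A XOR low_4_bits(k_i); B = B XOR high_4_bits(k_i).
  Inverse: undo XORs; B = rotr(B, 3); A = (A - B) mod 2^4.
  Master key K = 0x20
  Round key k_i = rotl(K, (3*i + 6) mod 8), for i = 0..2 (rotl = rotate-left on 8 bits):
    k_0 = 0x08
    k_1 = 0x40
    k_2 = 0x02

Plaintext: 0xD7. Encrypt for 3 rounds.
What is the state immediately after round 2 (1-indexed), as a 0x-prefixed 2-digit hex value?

s_0 = plaintext = 0xD7
s_1 = Round(s_0, k_0) = 0xCB
s_2 = Round(s_1, k_1) = 0x79
s_3 = Round(s_2, k_2) = 0x2C

0x79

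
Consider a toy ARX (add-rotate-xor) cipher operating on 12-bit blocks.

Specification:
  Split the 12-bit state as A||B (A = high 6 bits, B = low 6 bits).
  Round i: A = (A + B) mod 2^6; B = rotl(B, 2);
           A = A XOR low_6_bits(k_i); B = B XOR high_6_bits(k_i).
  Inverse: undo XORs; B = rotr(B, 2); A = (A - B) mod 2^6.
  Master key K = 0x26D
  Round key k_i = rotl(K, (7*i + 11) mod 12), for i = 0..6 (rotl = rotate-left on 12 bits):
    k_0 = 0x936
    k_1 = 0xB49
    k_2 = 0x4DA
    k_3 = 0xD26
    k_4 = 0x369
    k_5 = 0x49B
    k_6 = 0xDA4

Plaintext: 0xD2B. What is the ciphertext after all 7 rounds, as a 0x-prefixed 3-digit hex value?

0x644

s_0 = plaintext = 0xD2B
s_1 = Round(s_0, k_0) = 0xA4A
s_2 = Round(s_1, k_1) = 0xE85
s_3 = Round(s_2, k_2) = 0x947
s_4 = Round(s_3, k_3) = 0x2A8
s_5 = Round(s_4, k_4) = 0x6EF
s_6 = Round(s_5, k_5) = 0x46C
s_7 = Round(s_6, k_6) = 0x644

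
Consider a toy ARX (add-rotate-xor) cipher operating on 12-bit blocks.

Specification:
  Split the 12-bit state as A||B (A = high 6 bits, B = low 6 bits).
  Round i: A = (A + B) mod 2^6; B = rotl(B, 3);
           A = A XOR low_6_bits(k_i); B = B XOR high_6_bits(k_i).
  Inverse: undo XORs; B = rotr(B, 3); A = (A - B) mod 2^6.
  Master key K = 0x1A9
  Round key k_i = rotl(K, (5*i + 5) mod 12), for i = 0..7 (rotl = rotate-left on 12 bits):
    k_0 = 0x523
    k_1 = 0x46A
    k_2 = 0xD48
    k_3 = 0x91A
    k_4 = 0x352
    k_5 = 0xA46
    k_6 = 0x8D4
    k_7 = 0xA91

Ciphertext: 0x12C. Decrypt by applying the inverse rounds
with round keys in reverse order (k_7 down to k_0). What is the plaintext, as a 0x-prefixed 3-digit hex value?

0xB23

s_0 = ciphertext = 0x12C
s_1 = InvRound(s_0, k_7) = 0x970
s_2 = InvRound(s_1, k_6) = 0x5DA
s_3 = InvRound(s_2, k_5) = 0xCDE
s_4 = InvRound(s_3, k_4) = 0x1DA
s_5 = InvRound(s_4, k_3) = 0x9B7
s_6 = InvRound(s_5, k_2) = 0x790
s_7 = InvRound(s_6, k_1) = 0xB08
s_8 = InvRound(s_7, k_0) = 0xB23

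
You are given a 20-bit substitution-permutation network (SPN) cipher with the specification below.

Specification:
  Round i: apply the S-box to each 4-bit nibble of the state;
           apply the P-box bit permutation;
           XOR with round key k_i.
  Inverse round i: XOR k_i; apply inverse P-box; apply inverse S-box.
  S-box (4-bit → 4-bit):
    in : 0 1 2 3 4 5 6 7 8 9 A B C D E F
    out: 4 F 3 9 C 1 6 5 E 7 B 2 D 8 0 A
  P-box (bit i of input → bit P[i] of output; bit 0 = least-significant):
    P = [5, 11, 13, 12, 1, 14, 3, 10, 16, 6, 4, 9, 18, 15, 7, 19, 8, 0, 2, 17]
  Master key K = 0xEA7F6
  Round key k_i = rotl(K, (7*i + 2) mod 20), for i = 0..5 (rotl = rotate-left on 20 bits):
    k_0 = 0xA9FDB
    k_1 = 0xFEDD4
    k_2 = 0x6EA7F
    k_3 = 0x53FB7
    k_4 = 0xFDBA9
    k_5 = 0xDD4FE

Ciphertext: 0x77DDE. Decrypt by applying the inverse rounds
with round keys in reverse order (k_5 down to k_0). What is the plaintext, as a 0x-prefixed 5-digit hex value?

0x42C9D

s_0 = ciphertext = 0x77DDE
s_1 = InvRound(s_0, k_5) = 0x3FEE9
s_2 = InvRound(s_1, k_4) = 0x53BD0
s_3 = InvRound(s_2, k_3) = 0x6EB35
s_4 = InvRound(s_3, k_2) = 0x5EB7E
s_5 = InvRound(s_4, k_1) = 0xD4DC5
s_6 = InvRound(s_5, k_0) = 0x42C9D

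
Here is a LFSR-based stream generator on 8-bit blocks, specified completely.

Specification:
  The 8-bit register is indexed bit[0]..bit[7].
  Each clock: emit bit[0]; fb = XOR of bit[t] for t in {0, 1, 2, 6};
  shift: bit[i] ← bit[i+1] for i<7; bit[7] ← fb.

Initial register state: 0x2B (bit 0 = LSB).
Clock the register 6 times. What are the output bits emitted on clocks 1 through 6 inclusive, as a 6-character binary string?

110101

reg_0 = 0x2B
clock 1: out=1, reg = 0x15
clock 2: out=1, reg = 0x0A
clock 3: out=0, reg = 0x85
clock 4: out=1, reg = 0x42
clock 5: out=0, reg = 0x21
clock 6: out=1, reg = 0x90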